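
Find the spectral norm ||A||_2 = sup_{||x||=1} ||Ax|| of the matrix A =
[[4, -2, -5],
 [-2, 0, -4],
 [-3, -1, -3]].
||A||_2 ≈ 7.3615 (= sqrt(largest eigenvalue of A^T A))

||A||_2 = sigma_max(A) = sqrt(lambda_max(A^T A)). Form the symmetric matrix M = A^T A =
[[29, -5, -3],
 [-5, 5, 13],
 [-3, 13, 50]].
Its characteristic polynomial (trace, sum of principal 2x2 minors, determinant of M give the coefficients) is
  p(λ) = det(λ I - M) = λ^3 - 84λ^2 + 1642λ - 1444.
No integer candidate from the rational root theorem (±divisors of 1444) is a root, so the roots are irrational. The cubic discriminant is Δ = 1420995632 > 0, so there are three distinct real roots. p(0) = -1444 and p(1) = 115 have opposite signs, so a root lies in (0, 1); Newton's method refines it to λ ≈ 0.9225. p(28) = 628 and p(29) = -81 have opposite signs, so a root lies in (28, 29); Newton's method refines it to λ ≈ 28.8855. p(54) = -256 and p(55) = 1141 have opposite signs, so a root lies in (54, 55); Newton's method refines it to λ ≈ 54.192. Check (Vieta): the three roots sum to 84, matching tr M = 84.
So the eigenvalues of A^T A are ≈ 0.9225, 28.8855, 54.192 (all ≥ 0, as they must be for A^T A). The largest is λ_max ≈ 54.192, hence ||A||_2 = sqrt(λ_max) ≈ 7.3615.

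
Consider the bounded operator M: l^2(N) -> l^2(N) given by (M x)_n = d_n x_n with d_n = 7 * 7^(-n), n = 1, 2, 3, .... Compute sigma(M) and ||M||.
sigma(M) = {7 * 7^(-n) : n ≥ 1} ∪ {0}; ||M|| = 1

A bounded diagonal operator on l^2 with diagonal entries d_n has spectrum equal to the closure of {d_n : n ≥ 1}: every d_n is an eigenvalue (with eigenvector e_n), so {d_n} ⊂ sigma(M); the spectrum is closed, so its closure is too; and for lambda not in the closure, (M - lambda I) has bounded inverse (the diagonal entries 1/(d_n - lambda) are bounded). For our sequence d_n = 7 * 7^(-n), n = 1, 2, 3, ...:
  - {d_n} = {7 * 7^(-n) : n ≥ 1}; the only limit point is 0
  - closure = {7 * 7^(-n) : n ≥ 1} ∪ {0}
For the norm: a diagonal operator has ||M|| = sup_n |d_n|. Here d_n = 7 * 7^(-n) is positive and decreasing, so sup_n |d_n| = d_1 = 7/7 = 1. So ||M|| = 1.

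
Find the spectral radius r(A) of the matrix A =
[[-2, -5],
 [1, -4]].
r(A) = sqrt(13) ≈ 3.6056

The eigenvalues of A are the roots of its characteristic polynomial. With M = A (coefficients from the trace and determinant):
  p(λ) = det(λ I - M) = λ^2 + 6λ + 13.
For λ^2 + 6λ + 13 the discriminant is -16. It is negative, so the roots are the complex-conjugate pair λ = -3 ± (sqrt(16)/2) i ≈ -3 ± 2i. For a conjugate pair the product of the roots equals the constant term, so |λ|^2 = 13 and |λ| = sqrt(13) ≈ 3.6056.
Thus the eigenvalues (to 4 decimals) are -3 ± 2i (modulus 3.6056). The spectral radius is the largest modulus: r(A) = sqrt(13) ≈ 3.6056. (Cross-check: r(A) ≤ ||A||_2 ≈ 6.4787; equality holds whenever A is normal, though it can also hold for some non-normal A.)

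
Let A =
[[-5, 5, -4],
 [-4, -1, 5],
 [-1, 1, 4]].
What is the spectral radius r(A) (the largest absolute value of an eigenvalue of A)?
r(A) ≈ 4.9889

The eigenvalues of A are the roots of its characteristic polynomial. With M = A (coefficients from the trace, the sum of principal 2x2 minors, and det A):
  p(λ) = det(λ I - M) = λ^3 + 2λ^2 - 8λ - 120.
No integer candidate from the rational root theorem (±divisors of 120) is a root, so the roots are irrational. The cubic discriminant is Δ = -348096 < 0, so there is one real root and a complex-conjugate pair. p(4) = -56 and p(5) = 15 have opposite signs, so a root lies in (4, 5); Newton's method refines it to λ ≈ 4.8214. Dividing out (λ - (4.8214)) leaves approximately λ^2 + 6.8214λ + 24.8889. For λ^2 + 6.8214λ + 24.8889 the discriminant is -53.024. It is negative, so the remaining roots are the complex-conjugate pair λ ≈ -3.4107 ± 3.6409i. Their product equals the constant term, so |λ|^2 ≈ 24.8889 and |λ| ≈ 4.9889.
Thus the eigenvalues (to 4 decimals) are 4.8214 (modulus 4.8214); -3.4107 ± 3.6409i (modulus 4.9889). The spectral radius is the largest modulus: r(A) ≈ 4.9889. (Cross-check: r(A) ≤ ||A||_2 ≈ 8.3656; equality holds whenever A is normal, though it can also hold for some non-normal A.)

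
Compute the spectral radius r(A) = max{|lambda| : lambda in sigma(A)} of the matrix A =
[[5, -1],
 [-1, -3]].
r(A) = (2 + sqrt(68))/2 ≈ 5.1231

The eigenvalues of A are the roots of its characteristic polynomial. With M = A (coefficients from the trace and determinant):
  p(λ) = det(λ I - M) = λ^2 - 2λ - 16.
For λ^2 - 2λ - 16 the discriminant is 68. It is nonnegative but not a perfect square, so the roots are real and irrational: λ = (2 ± sqrt(68))/2 ≈ 5.1231, -3.1231.
Thus the eigenvalues (to 4 decimals) are 5.1231 (modulus 5.1231); -3.1231 (modulus 3.1231). The spectral radius is the largest modulus: r(A) = (2 + sqrt(68))/2 ≈ 5.1231. (Cross-check: r(A) ≤ ||A||_2 ≈ 5.1231; equality holds whenever A is normal, though it can also hold for some non-normal A.)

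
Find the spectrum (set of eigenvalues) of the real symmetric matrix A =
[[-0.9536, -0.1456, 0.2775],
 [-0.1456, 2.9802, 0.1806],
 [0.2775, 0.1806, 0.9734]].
sigma(A) ≈ {-1, 1, 3}

A is real symmetric, so its spectrum consists of real eigenvalues. Expanding the characteristic polynomial of the displayed matrix gives
  det(λ I - A) = p(λ) = λ^3 + (-3)λ^2 + (-1)λ + (3).
Solving p(λ) = 0 yields eigenvalues ≈ -1, 1, 3. (A is shown rounded to 4 decimals, so these recover the underlying integer eigenvalues to within that precision.)
Verification: the trace of A = 3 equals the sum of eigenvalues 3, and det(A) ≈ -2.9999 matches the eigenvalue product -3.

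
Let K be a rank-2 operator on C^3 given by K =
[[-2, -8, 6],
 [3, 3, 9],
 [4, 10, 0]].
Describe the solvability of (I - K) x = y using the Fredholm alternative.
(I - K) is invertible (det(I - K) = -96 ≠ 0), so for every y in C^3 the equation (I - K) x = y has a unique solution.

K has rank 2 and factors as K = U V^T = u1 v1^T + u2 v2^T with u1 = (1, 3, 1), v1 = (1, 1, 3), u2 = (-3, 0, 3), v2 = (1, 3, -1) (multiplying out reproduces the displayed K). The nonzero eigenvalues of U V^T coincide with those of the 2 x 2 matrix G = V^T U = [[v1·u1, v1·u2], [v2·u1, v2·u2]] = [[7, 6], [9, -6]], and by the Sylvester determinant identity det(I_3 - U V^T) = det(I_2 - V^T U) = det([[-6, -6], [-9, 7]]) = (-6)(7) - (-6)(-9) = -96. (Direct check: I - K =
[[3, 8, -6],
 [-3, -2, -9],
 [-4, -10, 1]]
has determinant -96.) The finite-dimensional Fredholm alternative says: either (I - K) is invertible, or ker(I - K) ≠ {0} and then range(I - K) = ker((I - K)^*)^⊥, with dim ker(I - K) = dim ker((I - K)^*). Since det(I - K) ≠ 0, 1 is not an eigenvalue of K and ker(I - K) = {0}, so we are in the first case: for every y there is a unique x = (I - K)^(-1) y. (Explicitly, by the Woodbury identity, (I - U V^T)^(-1) = I + U (I_2 - G)^(-1) V^T.)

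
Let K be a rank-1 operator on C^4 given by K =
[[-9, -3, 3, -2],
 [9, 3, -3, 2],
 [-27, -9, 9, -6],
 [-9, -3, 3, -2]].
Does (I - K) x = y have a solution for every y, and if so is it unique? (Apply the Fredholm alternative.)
(I - K) is singular (det(I - K) = 0, i.e. 1 ∈ sigma(K)). (I - K) x = y is solvable iff y ⊥ ker((I - K)^*) = span{(-9, -3, 3, -2)}, i.e. iff -9y_1 - 3y_2 + 3y_3 - 2y_4 = 0. When solvable, the solutions are x = y + c·(1, -1, 3, 1), c arbitrary (ker(I - K) = span{(1, -1, 3, 1)}, dimension 1).

K has rank 1, so it is an outer product K = u v^T: every row of K is a multiple of one row vector. Reading off the entries, u = (1, -1, 3, 1) and v = (-9, -3, 3, -2) (row i of K equals u_i·v^T). A rank-one matrix u v^T satisfies K u = u (v·u) and kills the (3)-dimensional subspace v^⊥, so its characteristic polynomial is lambda^3 (lambda - v·u) with v·u = tr K = 1. Hence the eigenvalues of I - K are 1 (multiplicity 3) and 1 - (1) = 0, so det(I - K) = 0. (Direct check: I - K =
[[10, 3, -3, 2],
 [-9, -2, 3, -2],
 [27, 9, -8, 6],
 [9, 3, -3, 3]]
has determinant 0.) So 1 is an eigenvalue of K and (I - K) is not invertible. The finite-dimensional Fredholm alternative says: either (I - K) is invertible, or ker(I - K) ≠ {0} and then range(I - K) = ker((I - K)^*)^⊥, with dim ker(I - K) = dim ker((I - K)^*). We are in the second case, so we need both kernels. Kernel of I - K: (I - K) u = u - u (v·u) = u - u = 0, so ker(I - K) = span{u} = span{(1, -1, 3, 1)} (it is exactly 1-dimensional because rank(I - K) = 3). Kernel of the adjoint: K is real, so (I - K)^* = I - K^T = I - v u^T, and (I - v u^T) v = v - v (u·v) = 0; hence ker((I - K)^*) = span{v} = span{(-9, -3, 3, -2)}. Therefore (I - K) x = y is solvable iff <y, v> = 0, i.e. iff -9y_1 - 3y_2 + 3y_3 - 2y_4 = 0. When this holds, K y = u (v·y) = 0, so (I - K) y = y and x = y is a particular solution; the full solution set is the line x = y + c·u = y + c·(1, -1, 3, 1), c ∈ C.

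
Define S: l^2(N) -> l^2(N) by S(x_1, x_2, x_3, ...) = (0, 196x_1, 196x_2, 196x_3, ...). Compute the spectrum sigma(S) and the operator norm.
sigma(S) = closed disk {z in C : |z| ≤ 196}; ||S|| = 196

Note S = 196·U where U is the unit right shift (U x)_k = x_{k-1} (with x_0 := 0); so ||S|| = 196||U|| and sigma(S) = 196·sigma(U). ||S x||^2 = sum_{k≥1} |196x_k|^2 = 38416||x||^2, so ||S|| = 196 and sigma(S) ⊂ {|z| ≤ 196}. For any |lambda| < 196, the equation (S - lambda I) x = 0 forces x_1 = 0, then 196x_k = lambda x_{k+1} ⇒ x = 0, so S has no eigenvalues. But (S - lambda I) is not surjective for |lambda| < 196: solving (S - lambda I) x = e_1 would require x_n proportional to (lambda/196)^(-n), which is not in l^2. So every |lambda| < 196 lies in the residual spectrum. The boundary |lambda| = 196 is in the approximate point spectrum (the spectrum is closed). Hence sigma(S) is the closed disk of radius 196.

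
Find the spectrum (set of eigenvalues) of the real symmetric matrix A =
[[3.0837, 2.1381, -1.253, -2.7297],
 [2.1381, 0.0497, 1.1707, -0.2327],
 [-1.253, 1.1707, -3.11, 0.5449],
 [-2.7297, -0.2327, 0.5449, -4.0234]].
sigma(A) ≈ {-5, -4, 0, 5}

A is real symmetric, so its spectrum consists of real eigenvalues. Expanding the characteristic polynomial of the displayed matrix gives
  det(λ I - A) = p(λ) = λ^4 + (4)λ^3 + (-25)λ^2 + (-100)λ + (0.0044).
Solving p(λ) = 0 yields eigenvalues ≈ -5, -4, 0, 5. (A is shown rounded to 4 decimals, so these recover the underlying integer eigenvalues to within that precision.)
Verification: the trace of A = -4 equals the sum of eigenvalues -4, and det(A) ≈ 0.0044 matches the eigenvalue product 0.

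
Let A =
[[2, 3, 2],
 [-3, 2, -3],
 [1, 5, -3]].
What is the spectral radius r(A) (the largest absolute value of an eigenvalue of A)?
r(A) ≈ 4.6871

The eigenvalues of A are the roots of its characteristic polynomial. With M = A (coefficients from the trace, the sum of principal 2x2 minors, and det A):
  p(λ) = det(λ I - M) = λ^3 - λ^2 + 14λ + 52.
No integer candidate from the rational root theorem (±divisors of 52) is a root, so the roots are irrational. The cubic discriminant is Δ = -96684 < 0, so there is one real root and a complex-conjugate pair. p(-3) = -26 and p(-2) = 12 have opposite signs, so a root lies in (-3, -2); Newton's method refines it to λ ≈ -2.3669. Dividing out (λ - (-2.3669)) leaves approximately λ^2 - 3.3669λ + 21.9693. For λ^2 - 3.3669λ + 21.9693 the discriminant is -76.541. It is negative, so the remaining roots are the complex-conjugate pair λ ≈ 1.6835 ± 4.3744i. Their product equals the constant term, so |λ|^2 ≈ 21.9693 and |λ| ≈ 4.6871.
Thus the eigenvalues (to 4 decimals) are -2.3669 (modulus 2.3669); 1.6835 ± 4.3744i (modulus 4.6871). The spectral radius is the largest modulus: r(A) ≈ 4.6871. (Cross-check: r(A) ≤ ||A||_2 ≈ 6.8575; equality holds whenever A is normal, though it can also hold for some non-normal A.)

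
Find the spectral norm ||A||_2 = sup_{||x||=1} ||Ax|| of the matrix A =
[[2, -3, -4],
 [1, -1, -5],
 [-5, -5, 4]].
||A||_2 ≈ 9.0895 (= sqrt(largest eigenvalue of A^T A))

||A||_2 = sigma_max(A) = sqrt(lambda_max(A^T A)). Form the symmetric matrix M = A^T A =
[[30, 18, -33],
 [18, 35, -3],
 [-33, -3, 57]].
Its characteristic polynomial (trace, sum of principal 2x2 minors, determinant of M give the coefficients) is
  p(λ) = det(λ I - M) = λ^3 - 122λ^2 + 3333λ - 6561.
No integer candidate from the rational root theorem (±divisors of 6561) is a root, so the roots are irrational. The cubic discriminant is Δ = 16445336697 > 0, so there are three distinct real roots. p(2) = -375 and p(3) = 2367 have opposite signs, so a root lies in (2, 3); Newton's method refines it to λ ≈ 2.132. p(37) = 395 and p(38) = -1203 have opposite signs, so a root lies in (37, 38); Newton's method refines it to λ ≈ 37.2483. p(82) = -2215 and p(83) = 1407 have opposite signs, so a root lies in (82, 83); Newton's method refines it to λ ≈ 82.6197. Check (Vieta): the three roots sum to 122, matching tr M = 122.
So the eigenvalues of A^T A are ≈ 2.132, 37.2483, 82.6197 (all ≥ 0, as they must be for A^T A). The largest is λ_max ≈ 82.6197, hence ||A||_2 = sqrt(λ_max) ≈ 9.0895.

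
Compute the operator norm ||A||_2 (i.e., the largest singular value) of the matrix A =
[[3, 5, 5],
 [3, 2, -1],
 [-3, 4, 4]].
||A||_2 ≈ 9.1259 (= sqrt(largest eigenvalue of A^T A))

||A||_2 = sigma_max(A) = sqrt(lambda_max(A^T A)). Form the symmetric matrix M = A^T A =
[[27, 9, 0],
 [9, 45, 39],
 [0, 39, 42]].
Its characteristic polynomial (trace, sum of principal 2x2 minors, determinant of M give the coefficients) is
  p(λ) = det(λ I - M) = λ^3 - 114λ^2 + 2637λ - 6561.
No integer candidate from the rational root theorem (±divisors of 6561) is a root, so the roots are irrational. The cubic discriminant is Δ = 12481308873 > 0, so there are three distinct real roots. p(2) = -1735 and p(3) = 351 have opposite signs, so a root lies in (2, 3); Newton's method refines it to λ ≈ 2.8244. p(27) = 1215 and p(28) = -149 have opposite signs, so a root lies in (27, 28); Newton's method refines it to λ ≈ 27.8929. p(83) = -1249 and p(84) = 3267 have opposite signs, so a root lies in (83, 84); Newton's method refines it to λ ≈ 83.2827. Check (Vieta): the three roots sum to 114, matching tr M = 114.
So the eigenvalues of A^T A are ≈ 2.8244, 27.8929, 83.2827 (all ≥ 0, as they must be for A^T A). The largest is λ_max ≈ 83.2827, hence ||A||_2 = sqrt(λ_max) ≈ 9.1259.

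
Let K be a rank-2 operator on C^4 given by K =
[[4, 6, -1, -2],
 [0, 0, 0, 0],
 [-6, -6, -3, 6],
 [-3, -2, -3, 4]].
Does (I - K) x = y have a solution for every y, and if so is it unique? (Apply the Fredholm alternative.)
(I - K) is invertible (det(I - K) = -6 ≠ 0), so for every y in C^4 the equation (I - K) x = y has a unique solution.

K has rank 2 and factors as K = U V^T = u1 v1^T + u2 v2^T with u1 = (-3, 0, 3, 1), v1 = (-1, -2, 1, 0), u2 = (-1, 0, 3, 2), v2 = (-1, 0, -2, 2) (multiplying out reproduces the displayed K). The nonzero eigenvalues of U V^T coincide with those of the 2 x 2 matrix G = V^T U = [[v1·u1, v1·u2], [v2·u1, v2·u2]] = [[6, 4], [-1, -1]], and by the Sylvester determinant identity det(I_4 - U V^T) = det(I_2 - V^T U) = det([[-5, -4], [1, 2]]) = (-5)(2) - (-4)(1) = -6. (Direct check: I - K =
[[-3, -6, 1, 2],
 [0, 1, 0, 0],
 [6, 6, 4, -6],
 [3, 2, 3, -3]]
has determinant -6.) The finite-dimensional Fredholm alternative says: either (I - K) is invertible, or ker(I - K) ≠ {0} and then range(I - K) = ker((I - K)^*)^⊥, with dim ker(I - K) = dim ker((I - K)^*). Since det(I - K) ≠ 0, 1 is not an eigenvalue of K and ker(I - K) = {0}, so we are in the first case: for every y there is a unique x = (I - K)^(-1) y. (Explicitly, by the Woodbury identity, (I - U V^T)^(-1) = I + U (I_2 - G)^(-1) V^T.)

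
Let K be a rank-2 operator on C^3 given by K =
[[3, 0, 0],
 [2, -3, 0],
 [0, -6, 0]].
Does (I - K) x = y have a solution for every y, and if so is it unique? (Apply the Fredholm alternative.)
(I - K) is invertible (det(I - K) = -8 ≠ 0), so for every y in C^3 the equation (I - K) x = y has a unique solution.

K has rank 2 and factors as K = U V^T = u1 v1^T + u2 v2^T with u1 = (3, 2, 0), v1 = (1, 0, 0), u2 = (0, -1, -2), v2 = (0, 3, 0) (multiplying out reproduces the displayed K). The nonzero eigenvalues of U V^T coincide with those of the 2 x 2 matrix G = V^T U = [[v1·u1, v1·u2], [v2·u1, v2·u2]] = [[3, 0], [6, -3]], and by the Sylvester determinant identity det(I_3 - U V^T) = det(I_2 - V^T U) = det([[-2, 0], [-6, 4]]) = (-2)(4) - (0)(-6) = -8. (Direct check: I - K =
[[-2, 0, 0],
 [-2, 4, 0],
 [0, 6, 1]]
has determinant -8.) The finite-dimensional Fredholm alternative says: either (I - K) is invertible, or ker(I - K) ≠ {0} and then range(I - K) = ker((I - K)^*)^⊥, with dim ker(I - K) = dim ker((I - K)^*). Since det(I - K) ≠ 0, 1 is not an eigenvalue of K and ker(I - K) = {0}, so we are in the first case: for every y there is a unique x = (I - K)^(-1) y. (Explicitly, by the Woodbury identity, (I - U V^T)^(-1) = I + U (I_2 - G)^(-1) V^T.)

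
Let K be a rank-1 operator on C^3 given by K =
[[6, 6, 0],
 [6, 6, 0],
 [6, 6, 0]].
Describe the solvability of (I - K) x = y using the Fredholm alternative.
(I - K) is invertible (det(I - K) = -11 ≠ 0), so for every y in C^3 the equation (I - K) x = y has a unique solution.

K has rank 1, so it is an outer product K = u v^T: every row of K is a multiple of one row vector. Reading off the entries, u = (-2, -2, -2) and v = (-3, -3, 0) (row i of K equals u_i·v^T). A rank-one matrix u v^T satisfies K u = u (v·u) and kills the (2)-dimensional subspace v^⊥, so its characteristic polynomial is lambda^2 (lambda - v·u) with v·u = tr K = 12. Hence the eigenvalues of I - K are 1 (multiplicity 2) and 1 - (12) = -11, so det(I - K) = -11. (Direct check: I - K =
[[-5, -6, 0],
 [-6, -5, 0],
 [-6, -6, 1]]
has determinant -11.) The finite-dimensional Fredholm alternative says: either (I - K) is invertible, or ker(I - K) ≠ {0} and then range(I - K) = ker((I - K)^*)^⊥, with dim ker(I - K) = dim ker((I - K)^*). Since det(I - K) ≠ 0, 1 is not an eigenvalue of K and ker(I - K) = {0}, so we are in the first case: for every y there is a unique x = (I - K)^(-1) y. Explicitly, by the Sherman–Morrison formula, (I - u v^T)^(-1) = I + u v^T/(1 - v·u), i.e. (I - K)^(-1) = I + K/(-11).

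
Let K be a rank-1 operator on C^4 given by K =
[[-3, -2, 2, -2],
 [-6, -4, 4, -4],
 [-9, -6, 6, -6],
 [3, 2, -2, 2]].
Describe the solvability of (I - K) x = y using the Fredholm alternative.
(I - K) is singular (det(I - K) = 0, i.e. 1 ∈ sigma(K)). (I - K) x = y is solvable iff y ⊥ ker((I - K)^*) = span{(-3, -2, 2, -2)}, i.e. iff -3y_1 - 2y_2 + 2y_3 - 2y_4 = 0. When solvable, the solutions are x = y + c·(1, 2, 3, -1), c arbitrary (ker(I - K) = span{(1, 2, 3, -1)}, dimension 1).

K has rank 1, so it is an outer product K = u v^T: every row of K is a multiple of one row vector. Reading off the entries, u = (1, 2, 3, -1) and v = (-3, -2, 2, -2) (row i of K equals u_i·v^T). A rank-one matrix u v^T satisfies K u = u (v·u) and kills the (3)-dimensional subspace v^⊥, so its characteristic polynomial is lambda^3 (lambda - v·u) with v·u = tr K = 1. Hence the eigenvalues of I - K are 1 (multiplicity 3) and 1 - (1) = 0, so det(I - K) = 0. (Direct check: I - K =
[[4, 2, -2, 2],
 [6, 5, -4, 4],
 [9, 6, -5, 6],
 [-3, -2, 2, -1]]
has determinant 0.) So 1 is an eigenvalue of K and (I - K) is not invertible. The finite-dimensional Fredholm alternative says: either (I - K) is invertible, or ker(I - K) ≠ {0} and then range(I - K) = ker((I - K)^*)^⊥, with dim ker(I - K) = dim ker((I - K)^*). We are in the second case, so we need both kernels. Kernel of I - K: (I - K) u = u - u (v·u) = u - u = 0, so ker(I - K) = span{u} = span{(1, 2, 3, -1)} (it is exactly 1-dimensional because rank(I - K) = 3). Kernel of the adjoint: K is real, so (I - K)^* = I - K^T = I - v u^T, and (I - v u^T) v = v - v (u·v) = 0; hence ker((I - K)^*) = span{v} = span{(-3, -2, 2, -2)}. Therefore (I - K) x = y is solvable iff <y, v> = 0, i.e. iff -3y_1 - 2y_2 + 2y_3 - 2y_4 = 0. When this holds, K y = u (v·y) = 0, so (I - K) y = y and x = y is a particular solution; the full solution set is the line x = y + c·u = y + c·(1, 2, 3, -1), c ∈ C.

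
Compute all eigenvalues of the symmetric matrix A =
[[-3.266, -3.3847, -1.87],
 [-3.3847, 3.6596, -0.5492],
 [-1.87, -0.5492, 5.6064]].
sigma(A) ≈ {-5, 5, 6}

A is real symmetric, so its spectrum consists of real eigenvalues. Expanding the characteristic polynomial of the displayed matrix gives
  det(λ I - A) = p(λ) = λ^3 + (-6)λ^2 + (-25)λ + (150.0015).
Solving p(λ) = 0 yields eigenvalues ≈ -5, 5, 6. (A is shown rounded to 4 decimals, so these recover the underlying integer eigenvalues to within that precision.)
Verification: the trace of A = 6 equals the sum of eigenvalues 6, and det(A) ≈ -150.0015 matches the eigenvalue product -150.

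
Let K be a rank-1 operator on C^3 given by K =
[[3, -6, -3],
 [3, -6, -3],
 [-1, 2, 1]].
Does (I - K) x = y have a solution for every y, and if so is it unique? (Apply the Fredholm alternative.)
(I - K) is invertible (det(I - K) = 3 ≠ 0), so for every y in C^3 the equation (I - K) x = y has a unique solution.

K has rank 1, so it is an outer product K = u v^T: every row of K is a multiple of one row vector. Reading off the entries, u = (-3, -3, 1) and v = (-1, 2, 1) (row i of K equals u_i·v^T). A rank-one matrix u v^T satisfies K u = u (v·u) and kills the (2)-dimensional subspace v^⊥, so its characteristic polynomial is lambda^2 (lambda - v·u) with v·u = tr K = -2. Hence the eigenvalues of I - K are 1 (multiplicity 2) and 1 - (-2) = 3, so det(I - K) = 3. (Direct check: I - K =
[[-2, 6, 3],
 [-3, 7, 3],
 [1, -2, 0]]
has determinant 3.) The finite-dimensional Fredholm alternative says: either (I - K) is invertible, or ker(I - K) ≠ {0} and then range(I - K) = ker((I - K)^*)^⊥, with dim ker(I - K) = dim ker((I - K)^*). Since det(I - K) ≠ 0, 1 is not an eigenvalue of K and ker(I - K) = {0}, so we are in the first case: for every y there is a unique x = (I - K)^(-1) y. Explicitly, by the Sherman–Morrison formula, (I - u v^T)^(-1) = I + u v^T/(1 - v·u), i.e. (I - K)^(-1) = I + K/(3).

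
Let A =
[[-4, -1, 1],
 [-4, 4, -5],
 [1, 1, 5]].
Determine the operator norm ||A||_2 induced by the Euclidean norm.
||A||_2 ≈ 8.4762 (= sqrt(largest eigenvalue of A^T A))

||A||_2 = sigma_max(A) = sqrt(lambda_max(A^T A)). Form the symmetric matrix M = A^T A =
[[33, -11, 21],
 [-11, 18, -16],
 [21, -16, 51]].
Its characteristic polynomial (trace, sum of principal 2x2 minors, determinant of M give the coefficients) is
  p(λ) = det(λ I - M) = λ^3 - 102λ^2 + 2377λ - 15129.
No integer candidate from the rational root theorem (±divisors of 15129) is a root, so the roots are irrational. The cubic discriminant is Δ = 688071137 > 0, so there are three distinct real roots. p(10) = -559 and p(11) = 7 have opposite signs, so a root lies in (10, 11); Newton's method refines it to λ ≈ 10.9859. p(19) = 71 and p(20) = -389 have opposite signs, so a root lies in (19, 20); Newton's method refines it to λ ≈ 19.1676. p(71) = -2633 and p(72) = 495 have opposite signs, so a root lies in (71, 72); Newton's method refines it to λ ≈ 71.8464. Check (Vieta): the three roots sum to 102, matching tr M = 102.
So the eigenvalues of A^T A are ≈ 10.9859, 19.1676, 71.8464 (all ≥ 0, as they must be for A^T A). The largest is λ_max ≈ 71.8464, hence ||A||_2 = sqrt(λ_max) ≈ 8.4762.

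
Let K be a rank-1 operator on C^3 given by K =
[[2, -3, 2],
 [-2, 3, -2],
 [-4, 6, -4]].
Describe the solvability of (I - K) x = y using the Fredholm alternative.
(I - K) is singular (det(I - K) = 0, i.e. 1 ∈ sigma(K)). (I - K) x = y is solvable iff y ⊥ ker((I - K)^*) = span{(2, -3, 2)}, i.e. iff 2y_1 - 3y_2 + 2y_3 = 0. When solvable, the solutions are x = y + c·(1, -1, -2), c arbitrary (ker(I - K) = span{(1, -1, -2)}, dimension 1).

K has rank 1, so it is an outer product K = u v^T: every row of K is a multiple of one row vector. Reading off the entries, u = (1, -1, -2) and v = (2, -3, 2) (row i of K equals u_i·v^T). A rank-one matrix u v^T satisfies K u = u (v·u) and kills the (2)-dimensional subspace v^⊥, so its characteristic polynomial is lambda^2 (lambda - v·u) with v·u = tr K = 1. Hence the eigenvalues of I - K are 1 (multiplicity 2) and 1 - (1) = 0, so det(I - K) = 0. (Direct check: I - K =
[[-1, 3, -2],
 [2, -2, 2],
 [4, -6, 5]]
has determinant 0.) So 1 is an eigenvalue of K and (I - K) is not invertible. The finite-dimensional Fredholm alternative says: either (I - K) is invertible, or ker(I - K) ≠ {0} and then range(I - K) = ker((I - K)^*)^⊥, with dim ker(I - K) = dim ker((I - K)^*). We are in the second case, so we need both kernels. Kernel of I - K: (I - K) u = u - u (v·u) = u - u = 0, so ker(I - K) = span{u} = span{(1, -1, -2)} (it is exactly 1-dimensional because rank(I - K) = 2). Kernel of the adjoint: K is real, so (I - K)^* = I - K^T = I - v u^T, and (I - v u^T) v = v - v (u·v) = 0; hence ker((I - K)^*) = span{v} = span{(2, -3, 2)}. Therefore (I - K) x = y is solvable iff <y, v> = 0, i.e. iff 2y_1 - 3y_2 + 2y_3 = 0. When this holds, K y = u (v·y) = 0, so (I - K) y = y and x = y is a particular solution; the full solution set is the line x = y + c·u = y + c·(1, -1, -2), c ∈ C.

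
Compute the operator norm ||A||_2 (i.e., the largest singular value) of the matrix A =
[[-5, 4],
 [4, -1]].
||A||_2 = sqrt((58 + sqrt(2880))/2) ≈ 7.4721 (= sqrt(largest eigenvalue of A^T A))

||A||_2 = sigma_max(A) = sqrt(lambda_max(A^T A)). Form the symmetric matrix M = A^T A =
[[41, -24],
 [-24, 17]].
Its characteristic polynomial (trace, determinant of M give the coefficients) is
  p(λ) = det(λ I - M) = λ^2 - 58λ + 121.
For λ^2 - 58λ + 121 the discriminant is 2880. It is nonnegative but not a perfect square, so the roots are real and irrational: λ = (58 ± sqrt(2880))/2 ≈ 55.8328, 2.1672.
So the eigenvalues of A^T A are ≈ 2.1672, 55.8328 (all ≥ 0, as they must be for A^T A). The largest is λ_max = (58 + sqrt(2880))/2 ≈ 55.8328, hence ||A||_2 = sqrt(λ_max) = sqrt((58 + sqrt(2880))/2) ≈ 7.4721.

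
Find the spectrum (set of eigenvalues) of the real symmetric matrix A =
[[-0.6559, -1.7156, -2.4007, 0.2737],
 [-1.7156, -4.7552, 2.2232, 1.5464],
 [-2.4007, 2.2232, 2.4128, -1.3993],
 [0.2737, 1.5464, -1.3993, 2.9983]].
sigma(A) ≈ {-6, -2, 3, 5}

A is real symmetric, so its spectrum consists of real eigenvalues. Expanding the characteristic polynomial of the displayed matrix gives
  det(λ I - A) = p(λ) = λ^4 + (0)λ^3 + (-37)λ^2 + (24)λ + (180.0061).
Solving p(λ) = 0 yields eigenvalues ≈ -6, -2, 3, 5. (A is shown rounded to 4 decimals, so these recover the underlying integer eigenvalues to within that precision.)
Verification: the trace of A = 0 equals the sum of eigenvalues 0, and det(A) ≈ 180.0061 matches the eigenvalue product 180.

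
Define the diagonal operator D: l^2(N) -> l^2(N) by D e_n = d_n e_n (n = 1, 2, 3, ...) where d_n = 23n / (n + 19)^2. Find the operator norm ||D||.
||D|| = 23/76 (attained at n = 19)

For D diagonal, ||D|| = sup_n |d_n|. Treat f(x) = 23x / (x + 19)^2 for real x > 0. By the quotient rule, f'(x) = 23(19 - x)/(x + 19)^3, which is positive for x < 19 and negative for x > 19. So f has a unique maximum at x = 19, and since 19 is a positive integer, the supremum over n ≥ 1 is attained at n = 19: d_19 = 23·19/(19 + 19)^2 = 23·19/1444 = 23/76. Hence ||D|| = 23/76.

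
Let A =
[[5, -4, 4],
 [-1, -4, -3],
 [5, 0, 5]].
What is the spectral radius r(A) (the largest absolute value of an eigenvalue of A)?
r(A) ≈ 10.0701

The eigenvalues of A are the roots of its characteristic polynomial. With M = A (coefficients from the trace, the sum of principal 2x2 minors, and det A):
  p(λ) = det(λ I - M) = λ^3 - 6λ^2 - 39λ - 20.
No integer candidate from the rational root theorem (±divisors of 20) is a root, so the roots are irrational. The cubic discriminant is Δ = 179712 > 0, so there are three distinct real roots. p(-4) = -24 and p(-3) = 16 have opposite signs, so a root lies in (-4, -3); Newton's method refines it to λ ≈ -3.5031. p(-1) = 12 and p(0) = -20 have opposite signs, so a root lies in (-1, 0); Newton's method refines it to λ ≈ -0.5669. p(10) = -10 and p(11) = 156 have opposite signs, so a root lies in (10, 11); Newton's method refines it to λ ≈ 10.0701. Check (Vieta): the three roots sum to 6, matching tr M = 6.
Thus the eigenvalues (to 4 decimals) are -3.5031 (modulus 3.5031); -0.5669 (modulus 0.5669); 10.0701 (modulus 10.0701). The spectral radius is the largest modulus: r(A) ≈ 10.0701. (Cross-check: r(A) ≤ ||A||_2 ≈ 10.0713; equality holds whenever A is normal, though it can also hold for some non-normal A.)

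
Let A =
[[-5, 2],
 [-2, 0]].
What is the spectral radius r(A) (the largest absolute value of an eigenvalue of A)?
r(A) = 4

The eigenvalues of A are the roots of its characteristic polynomial. With M = A (coefficients from the trace and determinant):
  p(λ) = det(λ I - M) = λ^2 + 5λ + 4.
For λ^2 + 5λ + 4 the discriminant is 9. It is a perfect square (3^2), so the roots are rational: λ = (-5 ± 3)/2 = -1, -4.
Thus the eigenvalues (to 4 decimals) are -1 (modulus 1); -4 (modulus 4). The spectral radius is the largest modulus: r(A) = 4. (Cross-check: r(A) ≤ ||A||_2 ≈ 5.7016; equality holds whenever A is normal, though it can also hold for some non-normal A.)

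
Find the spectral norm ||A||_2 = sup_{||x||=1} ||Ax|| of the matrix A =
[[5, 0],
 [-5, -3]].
||A||_2 = sqrt((59 + sqrt(2581))/2) ≈ 7.4096 (= sqrt(largest eigenvalue of A^T A))

||A||_2 = sigma_max(A) = sqrt(lambda_max(A^T A)). Form the symmetric matrix M = A^T A =
[[50, 15],
 [15, 9]].
Its characteristic polynomial (trace, determinant of M give the coefficients) is
  p(λ) = det(λ I - M) = λ^2 - 59λ + 225.
For λ^2 - 59λ + 225 the discriminant is 2581. It is nonnegative but not a perfect square, so the roots are real and irrational: λ = (59 ± sqrt(2581))/2 ≈ 54.9018, 4.0982.
So the eigenvalues of A^T A are ≈ 4.0982, 54.9018 (all ≥ 0, as they must be for A^T A). The largest is λ_max = (59 + sqrt(2581))/2 ≈ 54.9018, hence ||A||_2 = sqrt(λ_max) = sqrt((59 + sqrt(2581))/2) ≈ 7.4096.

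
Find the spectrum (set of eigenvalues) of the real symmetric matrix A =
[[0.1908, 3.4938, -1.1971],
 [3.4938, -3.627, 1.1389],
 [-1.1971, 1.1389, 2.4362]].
sigma(A) ≈ {-6, 2, 3}

A is real symmetric, so its spectrum consists of real eigenvalues. Expanding the characteristic polynomial of the displayed matrix gives
  det(λ I - A) = p(λ) = λ^3 + (1)λ^2 + (-24)λ + (36).
Solving p(λ) = 0 yields eigenvalues ≈ -6, 2, 3. (A is shown rounded to 4 decimals, so these recover the underlying integer eigenvalues to within that precision.)
Verification: the trace of A = -1 equals the sum of eigenvalues -1, and det(A) ≈ -36.0003 matches the eigenvalue product -36.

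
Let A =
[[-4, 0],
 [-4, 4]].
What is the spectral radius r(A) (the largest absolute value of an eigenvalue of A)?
r(A) = 4

The eigenvalues of A are the roots of its characteristic polynomial. With M = A (coefficients from the trace and determinant):
  p(λ) = det(λ I - M) = λ^2 - 16.
For λ^2 - 16 the discriminant is 64. It is a perfect square (8^2), so the roots are rational: λ = (0 ± 8)/2 = 4, -4.
Thus the eigenvalues (to 4 decimals) are 4 (modulus 4); -4 (modulus 4). The spectral radius is the largest modulus: r(A) = 4. (Cross-check: r(A) ≤ ||A||_2 ≈ 6.4721; equality holds whenever A is normal, though it can also hold for some non-normal A.)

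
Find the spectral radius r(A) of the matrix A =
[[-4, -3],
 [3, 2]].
r(A) = 1

The eigenvalues of A are the roots of its characteristic polynomial. With M = A (coefficients from the trace and determinant):
  p(λ) = det(λ I - M) = λ^2 + 2λ + 1.
For λ^2 + 2λ + 1 the discriminant is 0. It is a perfect square (0^2), so the roots are rational: λ = (-2 ± 0)/2 = -1, -1.
Thus the eigenvalues (to 4 decimals) are -1 (modulus 1). The spectral radius is the largest modulus: r(A) = 1. (Cross-check: r(A) ≤ ||A||_2 ≈ 6.1623; equality holds whenever A is normal, though it can also hold for some non-normal A.)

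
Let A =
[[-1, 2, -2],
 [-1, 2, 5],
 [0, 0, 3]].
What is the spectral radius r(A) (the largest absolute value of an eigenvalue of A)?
r(A) = 3

The eigenvalues of A are the roots of its characteristic polynomial. With M = A (coefficients from the trace, the sum of principal 2x2 minors, and det A):
  p(λ) = det(λ I - M) = λ^3 - 4λ^2 + 3λ.
The constant term is 0, so λ = 0 is a root. Dividing out λ leaves p(λ) = λ(λ^2 - 4λ + 3). For λ^2 - 4λ + 3 the discriminant is 4. It is a perfect square (2^2), so the roots are rational: λ = (4 ± 2)/2 = 3, 1.
Thus the eigenvalues (to 4 decimals) are 3 (modulus 3); 1 (modulus 1); 0 (modulus 0). The spectral radius is the largest modulus: r(A) = 3. (Cross-check: r(A) ≤ ||A||_2 ≈ 6.2868; equality holds whenever A is normal, though it can also hold for some non-normal A.)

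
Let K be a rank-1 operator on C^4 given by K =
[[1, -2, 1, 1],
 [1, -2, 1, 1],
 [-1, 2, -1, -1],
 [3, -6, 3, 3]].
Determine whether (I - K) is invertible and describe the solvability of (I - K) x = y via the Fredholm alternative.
(I - K) is singular (det(I - K) = 0, i.e. 1 ∈ sigma(K)). (I - K) x = y is solvable iff y ⊥ ker((I - K)^*) = span{(1, -2, 1, 1)}, i.e. iff y_1 - 2y_2 + y_3 + y_4 = 0. When solvable, the solutions are x = y + c·(1, 1, -1, 3), c arbitrary (ker(I - K) = span{(1, 1, -1, 3)}, dimension 1).

K has rank 1, so it is an outer product K = u v^T: every row of K is a multiple of one row vector. Reading off the entries, u = (1, 1, -1, 3) and v = (1, -2, 1, 1) (row i of K equals u_i·v^T). A rank-one matrix u v^T satisfies K u = u (v·u) and kills the (3)-dimensional subspace v^⊥, so its characteristic polynomial is lambda^3 (lambda - v·u) with v·u = tr K = 1. Hence the eigenvalues of I - K are 1 (multiplicity 3) and 1 - (1) = 0, so det(I - K) = 0. (Direct check: I - K =
[[0, 2, -1, -1],
 [-1, 3, -1, -1],
 [1, -2, 2, 1],
 [-3, 6, -3, -2]]
has determinant 0.) So 1 is an eigenvalue of K and (I - K) is not invertible. The finite-dimensional Fredholm alternative says: either (I - K) is invertible, or ker(I - K) ≠ {0} and then range(I - K) = ker((I - K)^*)^⊥, with dim ker(I - K) = dim ker((I - K)^*). We are in the second case, so we need both kernels. Kernel of I - K: (I - K) u = u - u (v·u) = u - u = 0, so ker(I - K) = span{u} = span{(1, 1, -1, 3)} (it is exactly 1-dimensional because rank(I - K) = 3). Kernel of the adjoint: K is real, so (I - K)^* = I - K^T = I - v u^T, and (I - v u^T) v = v - v (u·v) = 0; hence ker((I - K)^*) = span{v} = span{(1, -2, 1, 1)}. Therefore (I - K) x = y is solvable iff <y, v> = 0, i.e. iff y_1 - 2y_2 + y_3 + y_4 = 0. When this holds, K y = u (v·y) = 0, so (I - K) y = y and x = y is a particular solution; the full solution set is the line x = y + c·u = y + c·(1, 1, -1, 3), c ∈ C.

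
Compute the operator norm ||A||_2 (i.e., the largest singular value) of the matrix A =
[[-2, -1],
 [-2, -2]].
||A||_2 = sqrt((13 + sqrt(153))/2) ≈ 3.5616 (= sqrt(largest eigenvalue of A^T A))

||A||_2 = sigma_max(A) = sqrt(lambda_max(A^T A)). Form the symmetric matrix M = A^T A =
[[8, 6],
 [6, 5]].
Its characteristic polynomial (trace, determinant of M give the coefficients) is
  p(λ) = det(λ I - M) = λ^2 - 13λ + 4.
For λ^2 - 13λ + 4 the discriminant is 153. It is nonnegative but not a perfect square, so the roots are real and irrational: λ = (13 ± sqrt(153))/2 ≈ 12.6847, 0.3153.
So the eigenvalues of A^T A are ≈ 0.3153, 12.6847 (all ≥ 0, as they must be for A^T A). The largest is λ_max = (13 + sqrt(153))/2 ≈ 12.6847, hence ||A||_2 = sqrt(λ_max) = sqrt((13 + sqrt(153))/2) ≈ 3.5616.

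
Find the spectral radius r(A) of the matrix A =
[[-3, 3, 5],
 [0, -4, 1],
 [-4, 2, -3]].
r(A) ≈ 5.1095

The eigenvalues of A are the roots of its characteristic polynomial. With M = A (coefficients from the trace, the sum of principal 2x2 minors, and det A):
  p(λ) = det(λ I - M) = λ^3 + 10λ^2 + 51λ + 122.
No integer candidate from the rational root theorem (±divisors of 122) is a root, so the roots are irrational. The cubic discriminant is Δ = -40412 < 0, so there is one real root and a complex-conjugate pair. p(-5) = -8 and p(-4) = 14 have opposite signs, so a root lies in (-5, -4); Newton's method refines it to λ ≈ -4.6731. Dividing out (λ - (-4.6731)) leaves approximately λ^2 + 5.3269λ + 26.1069. For λ^2 + 5.3269λ + 26.1069 the discriminant is -76.0516. It is negative, so the remaining roots are the complex-conjugate pair λ ≈ -2.6634 ± 4.3604i. Their product equals the constant term, so |λ|^2 ≈ 26.1069 and |λ| ≈ 5.1095.
Thus the eigenvalues (to 4 decimals) are -4.6731 (modulus 4.6731); -2.6634 ± 4.3604i (modulus 5.1095). The spectral radius is the largest modulus: r(A) ≈ 5.1095. (Cross-check: r(A) ≤ ||A||_2 ≈ 6.8474; equality holds whenever A is normal, though it can also hold for some non-normal A.)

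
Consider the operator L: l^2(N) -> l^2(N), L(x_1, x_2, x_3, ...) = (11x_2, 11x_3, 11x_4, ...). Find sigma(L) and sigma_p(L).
sigma(L) = closed disk {z in C : |z| ≤ 11}; sigma_p(L) = open disk {z in C : |z| < 11}

Note L = 11·V where V is the unit left shift (V x)_k = x_{k+1}; so sigma(L) = 11·sigma(V) and ||L|| = 11||V||. ||L x||^2 = 121sum_{k≥2} |x_k|^2 ≤ 121||x||^2, with equality on {x : x_1 = 0}, so ||L|| = 11. For any lambda with |lambda| < 11, set r = lambda/11 (|r| < 1); the vector x = (1, r, r^2, ...) is in l^2 and satisfies L x = 11(r, r^2, ...) = lambda x, so lambda is an eigenvalue. On the boundary |lambda| = 11 the geometric series diverges, so no l^2 eigenvector exists, but these lambda lie in the approximate point spectrum. Hence sigma(L) is the closed disk of radius 11 and sigma_p(L) is the open disk.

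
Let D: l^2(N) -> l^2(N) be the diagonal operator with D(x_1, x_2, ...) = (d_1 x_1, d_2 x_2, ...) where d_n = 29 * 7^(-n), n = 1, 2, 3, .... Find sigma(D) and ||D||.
sigma(D) = {29 * 7^(-n) : n ≥ 1} ∪ {0}; ||D|| = 29/7

A bounded diagonal operator on l^2 with diagonal entries d_n has spectrum equal to the closure of {d_n : n ≥ 1}: every d_n is an eigenvalue (with eigenvector e_n), so {d_n} ⊂ sigma(D); the spectrum is closed, so its closure is too; and for lambda not in the closure, (D - lambda I) has bounded inverse (the diagonal entries 1/(d_n - lambda) are bounded). For our sequence d_n = 29 * 7^(-n), n = 1, 2, 3, ...:
  - {d_n} = {29 * 7^(-n) : n ≥ 1}; the only limit point is 0
  - closure = {29 * 7^(-n) : n ≥ 1} ∪ {0}
For the norm: a diagonal operator has ||D|| = sup_n |d_n|. Here d_n = 29 * 7^(-n) is positive and decreasing, so sup_n |d_n| = d_1 = 29/7. So ||D|| = 29/7.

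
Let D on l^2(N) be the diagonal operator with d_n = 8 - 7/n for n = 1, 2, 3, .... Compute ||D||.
||D|| = 8

For a diagonal operator on l^2 with entries d_n, ||D|| = sup_n |d_n|. Here d_1 = 1, d_2 = 9/2, ..., and d_n = 8 - 7/n increases monotonically toward 8. All terms lie in [1, 8), so |d_n| = d_n and the supremum is the limit 8, which is not attained by any individual d_n. Hence ||D|| = 8.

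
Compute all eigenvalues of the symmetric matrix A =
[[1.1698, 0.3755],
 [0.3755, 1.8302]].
sigma(A) ≈ {1, 2}

A is real symmetric, so its spectrum consists of real eigenvalues. Expanding the characteristic polynomial of the displayed matrix gives
  det(λ I - A) = p(λ) = λ^2 + (-3)λ + (2).
Solving p(λ) = 0 yields eigenvalues ≈ 1, 2. (A is shown rounded to 4 decimals, so these recover the underlying integer eigenvalues to within that precision.)
Verification: the trace of A = 3 equals the sum of eigenvalues 3, and det(A) ≈ 2.0000 matches the eigenvalue product 2.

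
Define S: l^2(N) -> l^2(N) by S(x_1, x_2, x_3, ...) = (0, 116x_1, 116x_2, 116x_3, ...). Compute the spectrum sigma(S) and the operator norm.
sigma(S) = closed disk {z in C : |z| ≤ 116}; ||S|| = 116

Note S = 116·U where U is the unit right shift (U x)_k = x_{k-1} (with x_0 := 0); so ||S|| = 116||U|| and sigma(S) = 116·sigma(U). ||S x||^2 = sum_{k≥1} |116x_k|^2 = 13456||x||^2, so ||S|| = 116 and sigma(S) ⊂ {|z| ≤ 116}. For any |lambda| < 116, the equation (S - lambda I) x = 0 forces x_1 = 0, then 116x_k = lambda x_{k+1} ⇒ x = 0, so S has no eigenvalues. But (S - lambda I) is not surjective for |lambda| < 116: solving (S - lambda I) x = e_1 would require x_n proportional to (lambda/116)^(-n), which is not in l^2. So every |lambda| < 116 lies in the residual spectrum. The boundary |lambda| = 116 is in the approximate point spectrum (the spectrum is closed). Hence sigma(S) is the closed disk of radius 116.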